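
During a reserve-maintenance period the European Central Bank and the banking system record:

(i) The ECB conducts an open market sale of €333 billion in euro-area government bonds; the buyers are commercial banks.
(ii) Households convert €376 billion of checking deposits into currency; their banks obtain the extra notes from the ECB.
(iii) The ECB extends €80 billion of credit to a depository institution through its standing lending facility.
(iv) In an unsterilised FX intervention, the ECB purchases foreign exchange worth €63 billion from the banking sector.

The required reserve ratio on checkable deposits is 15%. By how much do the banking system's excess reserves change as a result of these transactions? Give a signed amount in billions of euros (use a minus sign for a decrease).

-€509.6 billion

OMO sale (to banks) €333 billion: reserves −€333B, deposits 0.
Currency withdrawal €376 billion: reserves −€376B, deposits −€376B.
Discount-window loan €80 billion: reserves +€80B, deposits 0.
FX purchase €63 billion: reserves +€63B, deposits 0.
Totals: Δreserves = −€566B, Δdeposits = −€376B.
Δrequired reserves = 15% × −€376B = −€56.4B.
Δexcess reserves = Δreserves − Δrequired = −€566B − (−€56.4B) = -€509.6 billion.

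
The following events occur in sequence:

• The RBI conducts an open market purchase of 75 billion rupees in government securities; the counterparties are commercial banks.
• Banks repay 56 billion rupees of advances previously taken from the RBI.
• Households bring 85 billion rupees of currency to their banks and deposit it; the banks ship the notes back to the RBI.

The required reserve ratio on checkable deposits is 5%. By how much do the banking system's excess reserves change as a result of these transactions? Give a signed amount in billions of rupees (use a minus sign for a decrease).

OMO purchase (from banks) 75 billion rupees: reserves +75B, deposits 0.
Discount-window repayment 56 billion rupees: reserves −56B, deposits 0.
Currency deposit 85 billion rupees: reserves +85B, deposits +85B.
Totals: Δreserves = +104B, Δdeposits = +85B.
Δrequired reserves = 5% × +85B = +4.25B.
Δexcess reserves = Δreserves − Δrequired = +104B − (+4.25B) = +99.75 billion.

+99.75 billion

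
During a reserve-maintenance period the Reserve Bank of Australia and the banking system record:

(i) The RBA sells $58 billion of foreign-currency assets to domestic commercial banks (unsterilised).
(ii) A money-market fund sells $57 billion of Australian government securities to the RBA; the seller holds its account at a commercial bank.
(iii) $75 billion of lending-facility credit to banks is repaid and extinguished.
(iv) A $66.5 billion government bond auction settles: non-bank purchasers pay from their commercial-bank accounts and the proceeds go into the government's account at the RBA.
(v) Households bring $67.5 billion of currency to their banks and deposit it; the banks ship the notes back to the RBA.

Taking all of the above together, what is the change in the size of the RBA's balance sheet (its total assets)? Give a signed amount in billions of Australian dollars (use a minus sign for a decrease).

-$76 billion

FX sale $58 billion: an RBA asset is shed → −$58B.
Asset purchase (from non-banks) $57 billion: an RBA asset is acquired → +$57B.
Discount-window repayment $75 billion: an RBA asset is shed → −$75B.
Government account inflow $66.5 billion: only the composition of liabilities changes → 0.
Currency deposit $67.5 billion: only the composition of liabilities changes → 0.
Net: −58 + 57 − 75 + 0 + 0 = -$76 billion.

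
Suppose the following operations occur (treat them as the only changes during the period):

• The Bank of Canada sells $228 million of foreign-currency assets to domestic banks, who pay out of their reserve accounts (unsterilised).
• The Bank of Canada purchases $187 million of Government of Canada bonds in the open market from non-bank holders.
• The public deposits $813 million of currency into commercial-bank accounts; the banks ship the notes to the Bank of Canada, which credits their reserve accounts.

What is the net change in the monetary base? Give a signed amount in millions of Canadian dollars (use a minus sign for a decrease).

Bank of Canada balance sheet:
  Assets:      Securities +$187M, Foreign assets −$228M
  Liabilities: Bank reserves +$772M, Currency in circulation −$813M
Commercial banking system:
  Assets:      Reserves at CB +$772M, Foreign assets +$228M
  Liabilities: Checkable deposits +$1000M
Monetary base = currency + reserves: −$813M + (+$772M) = -$41 million.

-$41 million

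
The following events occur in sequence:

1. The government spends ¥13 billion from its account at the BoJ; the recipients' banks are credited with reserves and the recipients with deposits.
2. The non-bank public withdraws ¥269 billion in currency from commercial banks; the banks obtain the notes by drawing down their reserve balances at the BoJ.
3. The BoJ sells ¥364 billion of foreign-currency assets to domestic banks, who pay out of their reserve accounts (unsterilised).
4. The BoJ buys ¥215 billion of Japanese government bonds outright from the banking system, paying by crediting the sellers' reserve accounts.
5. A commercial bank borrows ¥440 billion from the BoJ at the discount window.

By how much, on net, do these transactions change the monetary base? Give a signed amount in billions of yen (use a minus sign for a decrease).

+¥304 billion

Government spending ¥13 billion: a non-base liability converts back to reserves → +¥13B.
Currency withdrawal ¥269 billion: just a shift between currency and reserves — both are base money → 0.
FX sale ¥364 billion: BoJ balance sheet contracts → −¥364B.
OMO purchase (from banks) ¥215 billion: BoJ balance sheet expands → +¥215B.
Discount-window loan ¥440 billion: BoJ balance sheet expands → +¥440B.
Net: 13 + 0 − 364 + 215 + 440 = +¥304 billion.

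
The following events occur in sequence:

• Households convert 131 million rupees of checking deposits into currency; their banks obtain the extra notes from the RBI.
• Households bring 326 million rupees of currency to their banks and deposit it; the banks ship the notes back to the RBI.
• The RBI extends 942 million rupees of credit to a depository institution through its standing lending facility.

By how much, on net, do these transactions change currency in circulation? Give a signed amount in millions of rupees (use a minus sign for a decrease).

Currency withdrawal 131 million rupees: notes leave the central bank → +131M.
Currency deposit 326 million rupees: notes return to the central bank → −326M.
Discount-window loan 942 million rupees: no currency enters or leaves circulation → 0.
Net: 131 − 326 + 0 = -195 million.

-195 million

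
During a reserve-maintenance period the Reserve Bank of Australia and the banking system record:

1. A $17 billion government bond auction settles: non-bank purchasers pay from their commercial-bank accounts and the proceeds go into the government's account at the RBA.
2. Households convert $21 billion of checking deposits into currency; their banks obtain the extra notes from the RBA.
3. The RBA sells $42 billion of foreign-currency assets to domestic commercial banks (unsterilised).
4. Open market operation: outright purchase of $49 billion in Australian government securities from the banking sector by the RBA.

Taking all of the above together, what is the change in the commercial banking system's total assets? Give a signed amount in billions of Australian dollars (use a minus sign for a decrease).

-$38 billion

RBA balance sheet:
  Assets:      Securities +$49B, Foreign assets −$42B
  Liabilities: Bank reserves −$31B, Currency in circulation +$21B, Government deposits +$17B
Commercial banking system:
  Assets:      Reserves at CB −$31B, Securities −$49B, Foreign assets +$42B
  Liabilities: Checkable deposits −$38B
Change in total bank assets = -$38 billion.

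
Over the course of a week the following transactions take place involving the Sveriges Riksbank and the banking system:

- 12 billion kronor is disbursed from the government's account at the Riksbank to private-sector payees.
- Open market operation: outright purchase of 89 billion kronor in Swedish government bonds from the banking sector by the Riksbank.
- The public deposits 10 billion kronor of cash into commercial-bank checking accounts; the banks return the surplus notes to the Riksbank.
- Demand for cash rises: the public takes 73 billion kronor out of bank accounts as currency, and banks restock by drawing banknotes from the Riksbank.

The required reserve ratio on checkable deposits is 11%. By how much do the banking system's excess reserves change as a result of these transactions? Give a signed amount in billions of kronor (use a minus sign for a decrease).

Government spending 12 billion kronor: reserves +12B, deposits +12B.
OMO purchase (from banks) 89 billion kronor: reserves +89B, deposits 0.
Currency deposit 10 billion kronor: reserves +10B, deposits +10B.
Currency withdrawal 73 billion kronor: reserves −73B, deposits −73B.
Totals: Δreserves = +38B, Δdeposits = −51B.
Δrequired reserves = 11% × −51B = −5.61B.
Δexcess reserves = Δreserves − Δrequired = +38B − (−5.61B) = +43.61 billion.

+43.61 billion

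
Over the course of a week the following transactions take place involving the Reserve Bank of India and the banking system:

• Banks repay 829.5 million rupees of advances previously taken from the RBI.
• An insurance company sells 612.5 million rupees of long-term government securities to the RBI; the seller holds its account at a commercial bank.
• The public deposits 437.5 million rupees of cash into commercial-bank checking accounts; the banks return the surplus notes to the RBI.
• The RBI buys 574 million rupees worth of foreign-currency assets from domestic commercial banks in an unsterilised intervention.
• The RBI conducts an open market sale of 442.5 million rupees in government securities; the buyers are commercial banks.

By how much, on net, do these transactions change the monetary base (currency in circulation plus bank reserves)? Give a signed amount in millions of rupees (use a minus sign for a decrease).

-85.5 million

Discount-window repayment 829.5 million rupees: RBI balance sheet contracts → −829.5M.
Asset purchase (from non-banks) 612.5 million rupees: RBI balance sheet expands → +612.5M.
Currency deposit 437.5 million rupees: just a shift between currency and reserves — both are base money → 0.
FX purchase 574 million rupees: RBI balance sheet expands → +574M.
OMO sale (to banks) 442.5 million rupees: RBI balance sheet contracts → −442.5M.
Net: −829.5 + 612.5 + 0 + 574 − 442.5 = -85.5 million.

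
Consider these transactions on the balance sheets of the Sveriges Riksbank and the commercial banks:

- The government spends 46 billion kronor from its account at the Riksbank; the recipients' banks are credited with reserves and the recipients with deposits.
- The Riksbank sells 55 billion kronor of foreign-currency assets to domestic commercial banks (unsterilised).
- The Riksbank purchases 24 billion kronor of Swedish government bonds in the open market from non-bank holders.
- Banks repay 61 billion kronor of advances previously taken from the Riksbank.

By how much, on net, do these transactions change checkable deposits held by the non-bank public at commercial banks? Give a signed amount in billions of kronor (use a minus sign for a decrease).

+70 billion

Riksbank balance sheet:
  Assets:      Securities +24B, Loans to banks −61B, Foreign assets −55B
  Liabilities: Bank reserves −46B, Government deposits −46B
Commercial banking system:
  Assets:      Reserves at CB −46B, Foreign assets +55B
  Liabilities: Checkable deposits +70B, Borrowings from CB −61B
So the change in checkable deposits held by the non-bank public at commercial banks is +70 billion.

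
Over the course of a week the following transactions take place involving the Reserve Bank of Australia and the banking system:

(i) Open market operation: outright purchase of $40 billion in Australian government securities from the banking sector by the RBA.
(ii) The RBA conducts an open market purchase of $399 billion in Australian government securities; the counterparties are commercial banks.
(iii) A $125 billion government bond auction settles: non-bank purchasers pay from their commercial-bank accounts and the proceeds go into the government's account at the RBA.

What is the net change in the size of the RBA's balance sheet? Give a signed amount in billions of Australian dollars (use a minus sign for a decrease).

+$439 billion

RBA balance sheet:
  Assets:      Securities +$439B
  Liabilities: Bank reserves +$314B, Government deposits +$125B
Commercial banking system:
  Assets:      Reserves at CB +$314B, Securities −$439B
  Liabilities: Checkable deposits −$125B
Change in total RBA assets = +$439 billion.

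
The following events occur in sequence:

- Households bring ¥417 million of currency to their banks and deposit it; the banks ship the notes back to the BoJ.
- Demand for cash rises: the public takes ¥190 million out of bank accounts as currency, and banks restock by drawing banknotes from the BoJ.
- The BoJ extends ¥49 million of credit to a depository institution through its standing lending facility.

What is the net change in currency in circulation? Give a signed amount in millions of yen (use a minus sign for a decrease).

-¥227 million

BoJ balance sheet:
  Assets:      Loans to banks +¥49M
  Liabilities: Bank reserves +¥276M, Currency in circulation −¥227M
So the change in currency in circulation is -¥227 million.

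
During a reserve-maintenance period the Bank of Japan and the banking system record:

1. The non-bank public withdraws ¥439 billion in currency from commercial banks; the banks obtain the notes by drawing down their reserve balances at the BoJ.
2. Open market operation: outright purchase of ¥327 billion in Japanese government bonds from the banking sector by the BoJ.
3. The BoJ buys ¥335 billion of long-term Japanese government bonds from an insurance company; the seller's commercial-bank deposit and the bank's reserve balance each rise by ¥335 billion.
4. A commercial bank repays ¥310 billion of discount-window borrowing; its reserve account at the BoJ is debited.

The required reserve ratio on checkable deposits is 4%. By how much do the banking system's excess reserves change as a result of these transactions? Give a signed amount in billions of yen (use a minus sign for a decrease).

Currency withdrawal ¥439 billion: reserves −¥439B, deposits −¥439B.
OMO purchase (from banks) ¥327 billion: reserves +¥327B, deposits 0.
Asset purchase (from non-banks) ¥335 billion: reserves +¥335B, deposits +¥335B.
Discount-window repayment ¥310 billion: reserves −¥310B, deposits 0.
Totals: Δreserves = −¥87B, Δdeposits = −¥104B.
Δrequired reserves = 4% × −¥104B = −¥4.16B.
Δexcess reserves = Δreserves − Δrequired = −¥87B − (−¥4.16B) = -¥82.84 billion.

-¥82.84 billion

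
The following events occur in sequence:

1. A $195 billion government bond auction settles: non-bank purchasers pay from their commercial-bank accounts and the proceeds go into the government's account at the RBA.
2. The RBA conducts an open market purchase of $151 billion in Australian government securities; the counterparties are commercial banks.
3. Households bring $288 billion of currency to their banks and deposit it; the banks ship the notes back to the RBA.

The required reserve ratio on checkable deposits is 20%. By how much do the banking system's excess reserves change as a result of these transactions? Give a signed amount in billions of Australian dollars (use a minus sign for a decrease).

Government account inflow $195 billion: reserves −$195B, deposits −$195B.
OMO purchase (from banks) $151 billion: reserves +$151B, deposits 0.
Currency deposit $288 billion: reserves +$288B, deposits +$288B.
Totals: Δreserves = +$244B, Δdeposits = +$93B.
Δrequired reserves = 20% × +$93B = +$18.6B.
Δexcess reserves = Δreserves − Δrequired = +$244B − (+$18.6B) = +$225.4 billion.

+$225.4 billion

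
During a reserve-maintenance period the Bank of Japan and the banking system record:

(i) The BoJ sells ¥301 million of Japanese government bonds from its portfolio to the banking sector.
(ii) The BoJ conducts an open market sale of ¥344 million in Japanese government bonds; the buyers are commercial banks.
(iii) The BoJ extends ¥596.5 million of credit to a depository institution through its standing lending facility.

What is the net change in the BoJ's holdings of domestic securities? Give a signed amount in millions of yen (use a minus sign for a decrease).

-¥645 million

OMO sale (to banks) ¥301 million: securities removed from the BoJ's portfolio → −¥301M.
OMO sale (to banks) ¥344 million: securities removed from the BoJ's portfolio → −¥344M.
Discount-window loan ¥596.5 million: the BoJ's securities portfolio is untouched → 0.
Net: −301 − 344 + 0 = -¥645 million.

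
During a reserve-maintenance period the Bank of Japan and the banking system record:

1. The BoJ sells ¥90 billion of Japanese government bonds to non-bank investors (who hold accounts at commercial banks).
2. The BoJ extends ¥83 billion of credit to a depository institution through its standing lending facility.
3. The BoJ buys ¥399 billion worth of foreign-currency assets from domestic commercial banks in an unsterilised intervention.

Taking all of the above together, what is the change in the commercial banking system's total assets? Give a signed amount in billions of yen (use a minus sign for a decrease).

-¥7 billion

Asset sale (to non-banks) ¥90 billion: bank balance sheets shrink → −¥90B.
Discount-window loan ¥83 billion: bank balance sheets expand → +¥83B.
FX purchase ¥399 billion: just an asset swap on bank balance sheets → 0.
Net: −90 + 83 + 0 = -¥7 billion.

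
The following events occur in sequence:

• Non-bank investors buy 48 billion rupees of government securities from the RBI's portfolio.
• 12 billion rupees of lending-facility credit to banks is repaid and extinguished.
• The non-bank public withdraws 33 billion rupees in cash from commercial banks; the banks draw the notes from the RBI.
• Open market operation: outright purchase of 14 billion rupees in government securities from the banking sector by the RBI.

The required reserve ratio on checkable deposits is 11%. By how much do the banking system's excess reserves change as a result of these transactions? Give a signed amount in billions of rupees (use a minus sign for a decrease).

Asset sale (to non-banks) 48 billion rupees: reserves −48B, deposits −48B.
Discount-window repayment 12 billion rupees: reserves −12B, deposits 0.
Currency withdrawal 33 billion rupees: reserves −33B, deposits −33B.
OMO purchase (from banks) 14 billion rupees: reserves +14B, deposits 0.
Totals: Δreserves = −79B, Δdeposits = −81B.
Δrequired reserves = 11% × −81B = −8.91B.
Δexcess reserves = Δreserves − Δrequired = −79B − (−8.91B) = -70.09 billion.

-70.09 billion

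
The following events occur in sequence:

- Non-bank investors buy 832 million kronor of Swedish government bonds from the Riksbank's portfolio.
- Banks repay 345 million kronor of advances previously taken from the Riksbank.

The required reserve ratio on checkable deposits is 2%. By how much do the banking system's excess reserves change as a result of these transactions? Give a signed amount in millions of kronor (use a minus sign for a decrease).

Asset sale (to non-banks) 832 million kronor: reserves −832M, deposits −832M.
Discount-window repayment 345 million kronor: reserves −345M, deposits 0.
Totals: Δreserves = −1177M, Δdeposits = −832M.
Δrequired reserves = 2% × −832M = −16.64M.
Δexcess reserves = Δreserves − Δrequired = −1177M − (−16.64M) = -1160.36 million.

-1160.36 million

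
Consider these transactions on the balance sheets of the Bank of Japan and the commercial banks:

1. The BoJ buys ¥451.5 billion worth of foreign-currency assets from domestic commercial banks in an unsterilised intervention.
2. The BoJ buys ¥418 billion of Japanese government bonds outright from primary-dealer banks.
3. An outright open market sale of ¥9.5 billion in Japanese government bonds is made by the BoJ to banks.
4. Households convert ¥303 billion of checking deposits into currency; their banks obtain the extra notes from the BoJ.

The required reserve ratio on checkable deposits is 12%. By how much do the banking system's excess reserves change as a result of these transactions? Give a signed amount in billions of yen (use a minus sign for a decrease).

FX purchase ¥451.5 billion: reserves +¥451.5B, deposits 0.
OMO purchase (from banks) ¥418 billion: reserves +¥418B, deposits 0.
OMO sale (to banks) ¥9.5 billion: reserves −¥9.5B, deposits 0.
Currency withdrawal ¥303 billion: reserves −¥303B, deposits −¥303B.
Totals: Δreserves = +¥557B, Δdeposits = −¥303B.
Δrequired reserves = 12% × −¥303B = −¥36.36B.
Δexcess reserves = Δreserves − Δrequired = +¥557B − (−¥36.36B) = +¥593.36 billion.

+¥593.36 billion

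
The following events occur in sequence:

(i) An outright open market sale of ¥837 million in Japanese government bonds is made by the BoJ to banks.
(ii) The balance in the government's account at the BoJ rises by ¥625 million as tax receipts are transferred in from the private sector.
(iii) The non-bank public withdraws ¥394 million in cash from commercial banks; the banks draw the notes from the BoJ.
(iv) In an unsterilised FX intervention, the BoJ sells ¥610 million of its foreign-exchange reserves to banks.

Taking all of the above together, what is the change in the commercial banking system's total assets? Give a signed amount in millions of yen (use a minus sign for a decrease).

BoJ balance sheet:
  Assets:      Securities −¥837M, Foreign assets −¥610M
  Liabilities: Bank reserves −¥2466M, Currency in circulation +¥394M, Government deposits +¥625M
Commercial banking system:
  Assets:      Reserves at CB −¥2466M, Securities +¥837M, Foreign assets +¥610M
  Liabilities: Checkable deposits −¥1019M
Change in total bank assets = -¥1019 million.

-¥1019 million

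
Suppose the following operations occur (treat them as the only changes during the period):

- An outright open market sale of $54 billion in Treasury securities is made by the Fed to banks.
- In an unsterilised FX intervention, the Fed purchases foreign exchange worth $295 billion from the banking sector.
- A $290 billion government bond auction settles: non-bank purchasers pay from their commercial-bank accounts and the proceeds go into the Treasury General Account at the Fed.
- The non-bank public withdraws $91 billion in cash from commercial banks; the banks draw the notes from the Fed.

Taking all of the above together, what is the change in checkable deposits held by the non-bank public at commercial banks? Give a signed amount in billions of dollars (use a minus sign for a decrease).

-$381 billion

Fed balance sheet:
  Assets:      Securities −$54B, Foreign assets +$295B
  Liabilities: Bank reserves −$140B, Currency in circulation +$91B, Government deposits +$290B
Commercial banking system:
  Assets:      Reserves at CB −$140B, Securities +$54B, Foreign assets −$295B
  Liabilities: Checkable deposits −$381B
So the change in checkable deposits held by the non-bank public at commercial banks is -$381 billion.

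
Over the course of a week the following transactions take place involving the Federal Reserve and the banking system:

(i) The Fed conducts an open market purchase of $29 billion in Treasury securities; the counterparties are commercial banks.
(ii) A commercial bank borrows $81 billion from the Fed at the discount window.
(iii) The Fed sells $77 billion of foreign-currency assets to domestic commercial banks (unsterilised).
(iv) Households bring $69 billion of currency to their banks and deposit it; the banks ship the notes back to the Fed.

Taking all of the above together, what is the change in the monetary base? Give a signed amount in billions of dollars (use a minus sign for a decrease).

OMO purchase (from banks) $29 billion: Fed balance sheet expands → +$29B.
Discount-window loan $81 billion: Fed balance sheet expands → +$81B.
FX sale $77 billion: Fed balance sheet contracts → −$77B.
Currency deposit $69 billion: just a shift between currency and reserves — both are base money → 0.
Net: 29 + 81 − 77 + 0 = +$33 billion.

+$33 billion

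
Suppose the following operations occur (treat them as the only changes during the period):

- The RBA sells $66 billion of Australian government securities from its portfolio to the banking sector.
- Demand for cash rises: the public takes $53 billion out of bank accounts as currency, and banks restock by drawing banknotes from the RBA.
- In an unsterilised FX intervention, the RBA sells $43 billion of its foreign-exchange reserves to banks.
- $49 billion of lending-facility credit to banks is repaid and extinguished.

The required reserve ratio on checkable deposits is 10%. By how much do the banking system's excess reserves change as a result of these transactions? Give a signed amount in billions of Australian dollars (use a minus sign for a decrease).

-$205.7 billion

OMO sale (to banks) $66 billion: reserves −$66B, deposits 0.
Currency withdrawal $53 billion: reserves −$53B, deposits −$53B.
FX sale $43 billion: reserves −$43B, deposits 0.
Discount-window repayment $49 billion: reserves −$49B, deposits 0.
Totals: Δreserves = −$211B, Δdeposits = −$53B.
Δrequired reserves = 10% × −$53B = −$5.3B.
Δexcess reserves = Δreserves − Δrequired = −$211B − (−$5.3B) = -$205.7 billion.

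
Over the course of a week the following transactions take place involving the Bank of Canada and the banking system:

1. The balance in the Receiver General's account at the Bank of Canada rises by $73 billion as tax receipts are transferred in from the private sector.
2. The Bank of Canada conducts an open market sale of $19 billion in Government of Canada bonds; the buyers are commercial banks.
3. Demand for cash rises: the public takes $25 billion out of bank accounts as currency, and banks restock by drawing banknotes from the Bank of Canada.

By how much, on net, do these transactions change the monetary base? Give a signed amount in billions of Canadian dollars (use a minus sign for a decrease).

Bank of Canada balance sheet:
  Assets:      Securities −$19B
  Liabilities: Bank reserves −$117B, Currency in circulation +$25B, Government deposits +$73B
Commercial banking system:
  Assets:      Reserves at CB −$117B, Securities +$19B
  Liabilities: Checkable deposits −$98B
Monetary base = currency + reserves: +$25B + (−$117B) = -$92 billion.

-$92 billion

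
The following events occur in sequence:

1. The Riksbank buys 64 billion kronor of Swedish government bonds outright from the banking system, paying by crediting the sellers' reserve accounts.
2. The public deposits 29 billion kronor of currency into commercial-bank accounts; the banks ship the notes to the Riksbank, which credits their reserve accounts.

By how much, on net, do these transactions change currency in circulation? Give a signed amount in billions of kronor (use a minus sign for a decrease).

-29 billion

Riksbank balance sheet:
  Assets:      Securities +64B
  Liabilities: Bank reserves +93B, Currency in circulation −29B
So the change in currency in circulation is -29 billion.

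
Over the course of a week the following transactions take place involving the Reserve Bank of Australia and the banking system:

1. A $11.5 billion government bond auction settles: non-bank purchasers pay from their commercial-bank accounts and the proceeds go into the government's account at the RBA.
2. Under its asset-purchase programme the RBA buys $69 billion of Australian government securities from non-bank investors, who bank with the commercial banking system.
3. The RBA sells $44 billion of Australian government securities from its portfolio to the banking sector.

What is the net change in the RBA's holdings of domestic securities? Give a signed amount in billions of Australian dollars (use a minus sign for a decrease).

Government account inflow $11.5 billion: the RBA's securities portfolio is untouched → 0.
Asset purchase (from non-banks) $69 billion: securities added to the RBA's portfolio → +$69B.
OMO sale (to banks) $44 billion: securities removed from the RBA's portfolio → −$44B.
Net: 0 + 69 − 44 = +$25 billion.

+$25 billion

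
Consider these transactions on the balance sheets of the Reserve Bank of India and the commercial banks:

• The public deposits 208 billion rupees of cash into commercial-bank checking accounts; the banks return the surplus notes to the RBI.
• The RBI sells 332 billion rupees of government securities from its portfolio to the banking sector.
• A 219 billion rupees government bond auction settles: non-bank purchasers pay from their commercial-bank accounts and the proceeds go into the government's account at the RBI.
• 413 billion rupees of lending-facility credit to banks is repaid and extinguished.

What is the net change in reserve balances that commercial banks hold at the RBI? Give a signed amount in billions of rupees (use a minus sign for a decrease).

Currency deposit 208 billion rupees: returned notes are swapped for reserve credit → +208B.
OMO sale (to banks) 332 billion rupees: the buying banks pay out of their reserve balances → −332B.
Government account inflow 219 billion rupees: funds move from bank reserves into the government account → −219B.
Discount-window repayment 413 billion rupees: repayment is debited from reserves → −413B.
Net: 208 − 332 − 219 − 413 = -756 billion.

-756 billion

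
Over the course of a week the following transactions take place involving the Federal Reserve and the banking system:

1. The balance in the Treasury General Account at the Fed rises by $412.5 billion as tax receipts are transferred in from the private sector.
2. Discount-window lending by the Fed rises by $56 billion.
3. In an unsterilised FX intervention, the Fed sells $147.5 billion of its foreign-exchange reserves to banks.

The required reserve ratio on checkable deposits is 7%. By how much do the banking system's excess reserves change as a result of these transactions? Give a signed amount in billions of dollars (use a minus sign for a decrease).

Government account inflow $412.5 billion: reserves −$412.5B, deposits −$412.5B.
Discount-window loan $56 billion: reserves +$56B, deposits 0.
FX sale $147.5 billion: reserves −$147.5B, deposits 0.
Totals: Δreserves = −$504B, Δdeposits = −$412.5B.
Δrequired reserves = 7% × −$412.5B = −$28.875B.
Δexcess reserves = Δreserves − Δrequired = −$504B − (−$28.875B) = -$475.125 billion.

-$475.125 billion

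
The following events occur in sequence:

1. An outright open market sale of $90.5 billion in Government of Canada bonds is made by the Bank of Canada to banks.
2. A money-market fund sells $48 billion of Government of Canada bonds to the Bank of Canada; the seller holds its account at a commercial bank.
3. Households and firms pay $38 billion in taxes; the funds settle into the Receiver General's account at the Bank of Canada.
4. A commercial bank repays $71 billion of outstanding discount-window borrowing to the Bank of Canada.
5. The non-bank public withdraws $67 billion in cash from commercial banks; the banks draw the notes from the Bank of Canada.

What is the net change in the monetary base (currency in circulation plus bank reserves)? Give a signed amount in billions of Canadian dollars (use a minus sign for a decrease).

Bank of Canada balance sheet:
  Assets:      Securities −$42.5B, Loans to banks −$71B
  Liabilities: Bank reserves −$218.5B, Currency in circulation +$67B, Government deposits +$38B
Commercial banking system:
  Assets:      Reserves at CB −$218.5B, Securities +$90.5B
  Liabilities: Checkable deposits −$57B, Borrowings from CB −$71B
Monetary base = currency + reserves: +$67B + (−$218.5B) = -$151.5 billion.

-$151.5 billion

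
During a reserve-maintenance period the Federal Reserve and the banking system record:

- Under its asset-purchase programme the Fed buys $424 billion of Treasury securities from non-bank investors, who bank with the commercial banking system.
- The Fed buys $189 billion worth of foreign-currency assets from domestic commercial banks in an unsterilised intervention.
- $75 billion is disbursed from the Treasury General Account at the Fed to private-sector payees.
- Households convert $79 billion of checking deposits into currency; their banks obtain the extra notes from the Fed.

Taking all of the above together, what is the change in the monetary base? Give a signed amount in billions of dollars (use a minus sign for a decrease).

Asset purchase (from non-banks) $424 billion: Fed balance sheet expands → +$424B.
FX purchase $189 billion: Fed balance sheet expands → +$189B.
Government spending $75 billion: a non-base liability converts back to reserves → +$75B.
Currency withdrawal $79 billion: just a shift between currency and reserves — both are base money → 0.
Net: 424 + 189 + 75 + 0 = +$688 billion.

+$688 billion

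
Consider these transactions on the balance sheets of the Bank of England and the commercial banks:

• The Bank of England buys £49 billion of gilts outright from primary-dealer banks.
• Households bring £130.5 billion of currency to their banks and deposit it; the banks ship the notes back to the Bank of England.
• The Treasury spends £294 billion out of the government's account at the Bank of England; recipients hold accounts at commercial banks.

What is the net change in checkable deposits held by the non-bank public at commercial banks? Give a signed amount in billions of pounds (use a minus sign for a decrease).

OMO purchase (from banks) £49 billion: the counterparty is a bank, so public deposits are unchanged → 0.
Currency deposit £130.5 billion: non-bank counterparties' bank balances rise → +£130.5B.
Government spending £294 billion: non-bank counterparties' bank balances rise → +£294B.
Net: 0 + 130.5 + 294 = +£424.5 billion.

+£424.5 billion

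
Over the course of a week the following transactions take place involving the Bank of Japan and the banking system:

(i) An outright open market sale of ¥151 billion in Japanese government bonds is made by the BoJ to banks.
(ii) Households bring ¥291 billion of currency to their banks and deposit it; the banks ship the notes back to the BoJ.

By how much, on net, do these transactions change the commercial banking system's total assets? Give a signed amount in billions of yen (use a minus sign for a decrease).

+¥291 billion

OMO sale (to banks) ¥151 billion: just an asset swap on bank balance sheets → 0.
Currency deposit ¥291 billion: bank balance sheets expand → +¥291B.
Net: 0 + 291 = +¥291 billion.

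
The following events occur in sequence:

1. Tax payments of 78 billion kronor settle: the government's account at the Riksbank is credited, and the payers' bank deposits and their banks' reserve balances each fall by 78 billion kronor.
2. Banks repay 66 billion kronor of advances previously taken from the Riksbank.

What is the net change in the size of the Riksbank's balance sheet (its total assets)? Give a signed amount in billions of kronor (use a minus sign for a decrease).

-66 billion

Government account inflow 78 billion kronor: only the composition of liabilities changes → 0.
Discount-window repayment 66 billion kronor: a Riksbank asset is shed → −66B.
Net: 0 − 66 = -66 billion.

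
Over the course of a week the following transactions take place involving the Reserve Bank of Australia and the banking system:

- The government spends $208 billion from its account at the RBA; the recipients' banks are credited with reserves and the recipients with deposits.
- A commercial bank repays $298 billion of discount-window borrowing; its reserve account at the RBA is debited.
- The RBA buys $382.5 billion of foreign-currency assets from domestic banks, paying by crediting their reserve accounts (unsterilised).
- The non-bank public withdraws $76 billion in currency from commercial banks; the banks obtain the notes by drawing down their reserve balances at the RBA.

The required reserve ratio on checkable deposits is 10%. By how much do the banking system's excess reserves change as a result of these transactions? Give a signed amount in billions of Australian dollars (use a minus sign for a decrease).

+$203.3 billion

Government spending $208 billion: reserves +$208B, deposits +$208B.
Discount-window repayment $298 billion: reserves −$298B, deposits 0.
FX purchase $382.5 billion: reserves +$382.5B, deposits 0.
Currency withdrawal $76 billion: reserves −$76B, deposits −$76B.
Totals: Δreserves = +$216.5B, Δdeposits = +$132B.
Δrequired reserves = 10% × +$132B = +$13.2B.
Δexcess reserves = Δreserves − Δrequired = +$216.5B − (+$13.2B) = +$203.3 billion.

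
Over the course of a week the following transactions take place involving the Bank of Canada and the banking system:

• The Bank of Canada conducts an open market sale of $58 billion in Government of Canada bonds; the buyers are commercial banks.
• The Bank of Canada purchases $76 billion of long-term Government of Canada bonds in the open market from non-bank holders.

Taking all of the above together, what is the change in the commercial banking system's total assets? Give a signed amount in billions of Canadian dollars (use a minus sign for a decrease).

Bank of Canada balance sheet:
  Assets:      Securities +$18B
  Liabilities: Bank reserves +$18B
Commercial banking system:
  Assets:      Reserves at CB +$18B, Securities +$58B
  Liabilities: Checkable deposits +$76B
Change in total bank assets = +$76 billion.

+$76 billion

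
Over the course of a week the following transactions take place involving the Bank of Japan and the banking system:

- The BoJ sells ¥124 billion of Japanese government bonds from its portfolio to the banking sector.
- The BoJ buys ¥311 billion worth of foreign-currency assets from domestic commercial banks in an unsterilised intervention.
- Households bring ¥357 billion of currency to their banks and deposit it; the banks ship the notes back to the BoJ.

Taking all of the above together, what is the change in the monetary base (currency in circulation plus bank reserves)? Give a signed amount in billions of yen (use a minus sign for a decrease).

OMO sale (to banks) ¥124 billion: BoJ balance sheet contracts → −¥124B.
FX purchase ¥311 billion: BoJ balance sheet expands → +¥311B.
Currency deposit ¥357 billion: just a shift between currency and reserves — both are base money → 0.
Net: −124 + 311 + 0 = +¥187 billion.

+¥187 billion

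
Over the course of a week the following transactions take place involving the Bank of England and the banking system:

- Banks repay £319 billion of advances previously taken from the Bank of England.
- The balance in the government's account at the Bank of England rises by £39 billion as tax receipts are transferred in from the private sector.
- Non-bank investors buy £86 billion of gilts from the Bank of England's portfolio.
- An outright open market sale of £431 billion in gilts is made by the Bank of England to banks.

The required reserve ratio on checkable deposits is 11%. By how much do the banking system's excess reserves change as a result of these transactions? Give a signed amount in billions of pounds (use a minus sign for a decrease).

Discount-window repayment £319 billion: reserves −£319B, deposits 0.
Government account inflow £39 billion: reserves −£39B, deposits −£39B.
Asset sale (to non-banks) £86 billion: reserves −£86B, deposits −£86B.
OMO sale (to banks) £431 billion: reserves −£431B, deposits 0.
Totals: Δreserves = −£875B, Δdeposits = −£125B.
Δrequired reserves = 11% × −£125B = −£13.75B.
Δexcess reserves = Δreserves − Δrequired = −£875B − (−£13.75B) = -£861.25 billion.

-£861.25 billion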